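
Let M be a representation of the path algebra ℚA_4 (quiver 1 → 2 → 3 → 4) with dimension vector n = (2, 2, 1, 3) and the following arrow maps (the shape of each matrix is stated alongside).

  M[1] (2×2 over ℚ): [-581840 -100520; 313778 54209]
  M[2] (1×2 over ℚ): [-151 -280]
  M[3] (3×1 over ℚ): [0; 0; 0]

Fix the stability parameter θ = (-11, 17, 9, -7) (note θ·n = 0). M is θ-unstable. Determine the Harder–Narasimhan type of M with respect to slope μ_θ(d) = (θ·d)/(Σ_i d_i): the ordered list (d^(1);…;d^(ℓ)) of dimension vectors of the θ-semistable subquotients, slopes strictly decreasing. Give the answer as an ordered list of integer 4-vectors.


Barcode: M ≅ I[1,1], I[1,2], I[2,3], I[4,4]^3. HN layers by μ_θ (4 steps, strictly decreasing):
  μ^(1)=17; μ^(2)=13; μ^(3)=-7; μ^(4)=-11

((0, 1, 0, 0); (0, 1, 1, 0); (0, 0, 0, 3); (2, 0, 0, 0))


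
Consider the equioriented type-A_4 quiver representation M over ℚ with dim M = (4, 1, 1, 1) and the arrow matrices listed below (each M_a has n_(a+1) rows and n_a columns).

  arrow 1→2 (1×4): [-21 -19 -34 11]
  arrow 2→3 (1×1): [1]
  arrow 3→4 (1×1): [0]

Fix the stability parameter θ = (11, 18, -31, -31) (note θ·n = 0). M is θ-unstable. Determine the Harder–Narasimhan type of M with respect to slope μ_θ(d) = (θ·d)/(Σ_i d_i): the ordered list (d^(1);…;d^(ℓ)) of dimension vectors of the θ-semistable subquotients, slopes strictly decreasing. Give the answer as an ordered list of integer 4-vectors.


Barcode: M ≅ I[1,1]^3, I[1,3], I[4,4]. HN layers by μ_θ (3 steps, strictly decreasing):
  μ^(1)=11; μ^(2)=-2/3; μ^(3)=-31

((3, 0, 0, 0); (1, 1, 1, 0); (0, 0, 0, 1))


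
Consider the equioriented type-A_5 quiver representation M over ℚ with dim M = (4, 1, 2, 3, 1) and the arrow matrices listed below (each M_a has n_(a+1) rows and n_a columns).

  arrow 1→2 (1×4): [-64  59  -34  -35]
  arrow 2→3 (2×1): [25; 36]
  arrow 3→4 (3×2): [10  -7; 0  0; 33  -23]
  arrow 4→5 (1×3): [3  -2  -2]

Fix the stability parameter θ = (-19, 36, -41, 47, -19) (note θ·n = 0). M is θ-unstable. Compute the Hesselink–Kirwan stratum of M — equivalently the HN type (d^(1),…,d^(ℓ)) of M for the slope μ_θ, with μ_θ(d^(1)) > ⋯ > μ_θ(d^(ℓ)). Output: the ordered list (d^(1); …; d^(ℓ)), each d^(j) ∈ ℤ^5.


Interval decomposition of M: I[1,1]^3, I[1,4], I[3,5], I[4,4].
HN type (ℓ=5): μ^(1)=47; μ^(2)=14; μ^(3)=-5/2; μ^(4)=-19; μ^(5)=-41

((0, 0, 0, 2, 0); (0, 0, 0, 1, 1); (0, 1, 1, 0, 0); (4, 0, 0, 0, 0); (0, 0, 1, 0, 0))


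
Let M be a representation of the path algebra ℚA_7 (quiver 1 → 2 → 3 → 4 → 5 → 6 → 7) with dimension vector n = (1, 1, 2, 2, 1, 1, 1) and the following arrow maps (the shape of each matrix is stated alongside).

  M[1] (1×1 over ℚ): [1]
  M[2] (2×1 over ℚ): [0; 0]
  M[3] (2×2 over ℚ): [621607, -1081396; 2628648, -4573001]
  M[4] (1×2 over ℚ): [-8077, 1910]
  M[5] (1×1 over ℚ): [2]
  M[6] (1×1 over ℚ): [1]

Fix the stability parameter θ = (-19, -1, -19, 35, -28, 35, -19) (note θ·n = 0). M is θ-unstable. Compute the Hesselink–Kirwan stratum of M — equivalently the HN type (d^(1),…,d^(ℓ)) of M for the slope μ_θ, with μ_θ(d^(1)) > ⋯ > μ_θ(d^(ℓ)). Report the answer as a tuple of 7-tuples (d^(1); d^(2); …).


Barcode: M ≅ I[1,2], I[3,4], I[3,7]. HN layers by μ_θ (5 steps, strictly decreasing):
  μ^(1)=35; μ^(2)=8; μ^(3)=7/2; μ^(4)=-1; μ^(5)=-19

((0, 0, 0, 1, 0, 0, 0); (0, 0, 0, 0, 0, 1, 1); (0, 0, 0, 1, 1, 0, 0); (0, 1, 0, 0, 0, 0, 0); (1, 0, 2, 0, 0, 0, 0))


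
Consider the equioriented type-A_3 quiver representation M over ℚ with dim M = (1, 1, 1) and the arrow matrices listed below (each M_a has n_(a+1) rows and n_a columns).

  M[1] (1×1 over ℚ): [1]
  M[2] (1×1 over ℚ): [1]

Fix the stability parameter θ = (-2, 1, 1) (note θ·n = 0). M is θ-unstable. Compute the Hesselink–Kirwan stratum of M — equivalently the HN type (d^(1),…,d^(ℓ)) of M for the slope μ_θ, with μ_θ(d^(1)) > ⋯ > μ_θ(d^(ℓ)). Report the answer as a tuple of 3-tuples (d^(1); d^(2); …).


Interval decomposition of M: I[1,3].
HN type (ℓ=2): μ^(1)=1; μ^(2)=-2

((0, 1, 1); (1, 0, 0))


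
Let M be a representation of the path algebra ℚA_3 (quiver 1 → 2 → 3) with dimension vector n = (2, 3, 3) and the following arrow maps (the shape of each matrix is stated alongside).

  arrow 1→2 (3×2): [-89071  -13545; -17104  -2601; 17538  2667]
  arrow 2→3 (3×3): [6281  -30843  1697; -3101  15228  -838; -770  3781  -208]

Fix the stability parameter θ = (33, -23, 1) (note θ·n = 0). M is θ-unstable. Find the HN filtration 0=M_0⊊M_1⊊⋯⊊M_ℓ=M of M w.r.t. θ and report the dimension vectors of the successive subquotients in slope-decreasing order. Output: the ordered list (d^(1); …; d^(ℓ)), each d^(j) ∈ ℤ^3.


Barcode: M ≅ I[1,3]^2, I[2,3]. HN layers by μ_θ (3 steps, strictly decreasing):
  μ^(1)=11/3; μ^(2)=1; μ^(3)=-23

((2, 2, 2); (0, 0, 1); (0, 1, 0))


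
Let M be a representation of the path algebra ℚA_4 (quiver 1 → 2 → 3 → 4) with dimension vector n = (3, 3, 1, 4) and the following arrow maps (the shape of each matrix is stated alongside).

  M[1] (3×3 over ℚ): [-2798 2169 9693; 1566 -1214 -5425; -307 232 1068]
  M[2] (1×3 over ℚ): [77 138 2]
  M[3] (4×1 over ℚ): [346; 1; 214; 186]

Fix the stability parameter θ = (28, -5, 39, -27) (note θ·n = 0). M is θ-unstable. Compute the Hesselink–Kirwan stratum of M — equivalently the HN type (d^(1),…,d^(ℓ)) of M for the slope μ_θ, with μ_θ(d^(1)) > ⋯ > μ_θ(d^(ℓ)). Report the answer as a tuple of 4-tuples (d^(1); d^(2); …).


Interval decomposition of M: I[1,2]^2, I[1,4], I[4,4]^3.
HN type (ℓ=3): μ^(1)=23/2; μ^(2)=35/4; μ^(3)=-27

((2, 2, 0, 0); (1, 1, 1, 1); (0, 0, 0, 3))


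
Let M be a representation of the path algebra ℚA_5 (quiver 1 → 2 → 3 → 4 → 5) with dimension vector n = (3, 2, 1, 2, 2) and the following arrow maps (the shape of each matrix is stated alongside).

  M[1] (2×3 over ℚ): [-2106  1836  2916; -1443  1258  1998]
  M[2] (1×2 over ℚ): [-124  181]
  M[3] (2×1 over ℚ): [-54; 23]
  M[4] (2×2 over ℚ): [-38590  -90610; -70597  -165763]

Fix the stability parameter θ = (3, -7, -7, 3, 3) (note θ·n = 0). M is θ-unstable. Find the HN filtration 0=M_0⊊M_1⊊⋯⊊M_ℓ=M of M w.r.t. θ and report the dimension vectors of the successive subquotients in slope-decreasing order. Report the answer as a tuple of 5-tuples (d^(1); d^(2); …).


Barcode: M ≅ I[1,1]^2, I[1,5], I[2,2], I[4,4], I[5,5]. HN layers by μ_θ (3 steps, strictly decreasing):
  μ^(1)=3; μ^(2)=-11/3; μ^(3)=-7

((2, 0, 0, 2, 2); (1, 1, 1, 0, 0); (0, 1, 0, 0, 0))


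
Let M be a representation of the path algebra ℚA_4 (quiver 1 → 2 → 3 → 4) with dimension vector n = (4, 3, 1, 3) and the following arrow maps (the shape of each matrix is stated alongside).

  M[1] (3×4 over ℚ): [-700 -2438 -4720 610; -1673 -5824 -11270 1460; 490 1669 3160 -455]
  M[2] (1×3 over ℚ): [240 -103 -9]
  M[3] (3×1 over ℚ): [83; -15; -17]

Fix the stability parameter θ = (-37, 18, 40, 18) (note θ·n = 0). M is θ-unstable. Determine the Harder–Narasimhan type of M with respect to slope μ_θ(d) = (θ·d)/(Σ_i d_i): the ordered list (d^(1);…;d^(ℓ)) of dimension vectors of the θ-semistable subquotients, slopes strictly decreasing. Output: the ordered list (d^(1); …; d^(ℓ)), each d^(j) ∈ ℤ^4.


Via rank(M_{q-1}∘⋯∘M_p): M ≅ I[1,1]^2, I[1,2], I[1,4], I[2,2], I[4,4]^2.
μ_θ-semistable layers: μ^(1)=29; μ^(2)=18; μ^(3)=-37

((0, 0, 1, 1); (0, 3, 0, 2); (4, 0, 0, 0))


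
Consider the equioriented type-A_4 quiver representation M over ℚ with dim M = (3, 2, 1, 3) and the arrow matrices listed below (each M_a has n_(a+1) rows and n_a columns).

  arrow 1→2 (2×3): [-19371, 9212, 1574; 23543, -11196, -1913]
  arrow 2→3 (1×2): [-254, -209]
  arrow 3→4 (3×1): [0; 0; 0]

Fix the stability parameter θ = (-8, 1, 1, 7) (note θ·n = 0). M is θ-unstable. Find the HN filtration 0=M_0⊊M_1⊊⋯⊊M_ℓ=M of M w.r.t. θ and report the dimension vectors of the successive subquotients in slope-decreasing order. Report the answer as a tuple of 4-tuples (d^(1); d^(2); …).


Interval decomposition of M: I[1,1], I[1,2], I[1,3], I[4,4]^3.
HN type (ℓ=3): μ^(1)=7; μ^(2)=1; μ^(3)=-8

((0, 0, 0, 3); (0, 2, 1, 0); (3, 0, 0, 0))


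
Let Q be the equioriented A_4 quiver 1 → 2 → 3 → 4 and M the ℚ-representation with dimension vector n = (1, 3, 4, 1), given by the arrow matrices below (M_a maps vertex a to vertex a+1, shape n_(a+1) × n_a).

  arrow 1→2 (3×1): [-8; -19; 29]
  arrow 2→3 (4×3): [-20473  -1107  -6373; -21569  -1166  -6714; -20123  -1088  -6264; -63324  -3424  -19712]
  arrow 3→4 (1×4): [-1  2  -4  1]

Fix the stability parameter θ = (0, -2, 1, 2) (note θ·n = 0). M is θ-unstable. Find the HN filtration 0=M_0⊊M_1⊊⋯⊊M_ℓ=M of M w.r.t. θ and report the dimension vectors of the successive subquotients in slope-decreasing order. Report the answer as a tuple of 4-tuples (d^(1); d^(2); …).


Via rank(M_{q-1}∘⋯∘M_p): M ≅ I[1,2], I[2,3], I[2,4], I[3,3]^2.
μ_θ-semistable layers: μ^(1)=2; μ^(2)=1; μ^(3)=-1; μ^(4)=-2

((0, 0, 0, 1); (0, 0, 4, 0); (1, 1, 0, 0); (0, 2, 0, 0))


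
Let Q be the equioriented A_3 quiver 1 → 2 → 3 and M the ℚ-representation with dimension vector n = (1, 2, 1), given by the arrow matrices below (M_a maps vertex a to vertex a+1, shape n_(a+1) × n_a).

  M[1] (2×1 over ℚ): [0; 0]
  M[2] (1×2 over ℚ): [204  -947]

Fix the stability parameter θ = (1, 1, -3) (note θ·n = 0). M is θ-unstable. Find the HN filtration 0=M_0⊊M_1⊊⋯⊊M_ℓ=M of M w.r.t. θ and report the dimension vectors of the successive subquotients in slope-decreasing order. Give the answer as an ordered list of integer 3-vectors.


Interval decomposition of M: I[1,1], I[2,2], I[2,3].
HN type (ℓ=2): μ^(1)=1; μ^(2)=-1

((1, 1, 0); (0, 1, 1))


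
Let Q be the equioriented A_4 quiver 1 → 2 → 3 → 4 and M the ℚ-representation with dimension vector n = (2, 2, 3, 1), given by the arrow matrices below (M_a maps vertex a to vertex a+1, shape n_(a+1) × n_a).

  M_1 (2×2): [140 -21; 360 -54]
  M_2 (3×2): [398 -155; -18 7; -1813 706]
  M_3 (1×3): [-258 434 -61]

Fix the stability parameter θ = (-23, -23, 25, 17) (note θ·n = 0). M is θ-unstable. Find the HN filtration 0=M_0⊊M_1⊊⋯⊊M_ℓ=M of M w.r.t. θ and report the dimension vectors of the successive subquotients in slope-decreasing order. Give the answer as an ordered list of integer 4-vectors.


Interval decomposition of M: I[1,1], I[1,4], I[2,3], I[3,3].
HN type (ℓ=3): μ^(1)=25; μ^(2)=21; μ^(3)=-23

((0, 0, 2, 0); (0, 0, 1, 1); (2, 2, 0, 0))


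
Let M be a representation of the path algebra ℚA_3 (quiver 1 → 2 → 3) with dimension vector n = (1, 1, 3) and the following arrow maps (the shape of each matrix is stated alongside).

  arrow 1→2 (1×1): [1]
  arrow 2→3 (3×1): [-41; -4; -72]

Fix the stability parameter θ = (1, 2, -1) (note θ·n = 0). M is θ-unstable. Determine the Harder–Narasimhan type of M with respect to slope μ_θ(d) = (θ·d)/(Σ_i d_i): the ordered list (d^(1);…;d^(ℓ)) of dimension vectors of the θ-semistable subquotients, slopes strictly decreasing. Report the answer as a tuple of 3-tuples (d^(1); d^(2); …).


Barcode: M ≅ I[1,3], I[3,3]^2. HN layers by μ_θ (2 steps, strictly decreasing):
  μ^(1)=2/3; μ^(2)=-1

((1, 1, 1); (0, 0, 2))


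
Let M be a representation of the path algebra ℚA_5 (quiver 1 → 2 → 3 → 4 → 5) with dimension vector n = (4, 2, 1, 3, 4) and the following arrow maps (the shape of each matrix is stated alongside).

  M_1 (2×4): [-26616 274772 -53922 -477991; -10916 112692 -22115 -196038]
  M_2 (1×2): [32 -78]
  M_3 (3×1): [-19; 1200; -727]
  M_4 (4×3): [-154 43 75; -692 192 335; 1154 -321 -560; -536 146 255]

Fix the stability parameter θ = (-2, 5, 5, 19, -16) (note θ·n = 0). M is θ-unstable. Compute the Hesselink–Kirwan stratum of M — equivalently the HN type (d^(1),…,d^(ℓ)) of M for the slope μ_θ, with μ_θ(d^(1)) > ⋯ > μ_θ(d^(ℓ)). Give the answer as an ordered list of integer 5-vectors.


Barcode: M ≅ I[1,1]^2, I[1,2], I[1,5], I[4,4], I[4,5], I[5,5]^2. HN layers by μ_θ (6 steps, strictly decreasing):
  μ^(1)=19; μ^(2)=5; μ^(3)=13/4; μ^(4)=3/2; μ^(5)=-2; μ^(6)=-16

((0, 0, 0, 1, 0); (0, 1, 0, 0, 0); (0, 1, 1, 1, 1); (0, 0, 0, 1, 1); (4, 0, 0, 0, 0); (0, 0, 0, 0, 2))


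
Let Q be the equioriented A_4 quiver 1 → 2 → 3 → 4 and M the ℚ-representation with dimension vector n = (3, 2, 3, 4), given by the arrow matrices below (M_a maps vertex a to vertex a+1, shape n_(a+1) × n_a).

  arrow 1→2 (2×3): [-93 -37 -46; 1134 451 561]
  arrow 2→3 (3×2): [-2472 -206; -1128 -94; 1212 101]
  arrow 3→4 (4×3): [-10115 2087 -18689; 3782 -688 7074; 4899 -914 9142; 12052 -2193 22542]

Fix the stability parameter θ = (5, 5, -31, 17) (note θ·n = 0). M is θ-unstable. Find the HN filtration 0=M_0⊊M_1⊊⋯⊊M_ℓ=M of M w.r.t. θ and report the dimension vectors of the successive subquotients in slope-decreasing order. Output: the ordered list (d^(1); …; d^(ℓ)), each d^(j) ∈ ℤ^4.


Barcode: M ≅ I[1,1], I[1,2], I[1,4], I[3,4]^2, I[4,4]. HN layers by μ_θ (4 steps, strictly decreasing):
  μ^(1)=17; μ^(2)=5; μ^(3)=-7; μ^(4)=-31

((0, 0, 0, 4); (2, 1, 0, 0); (1, 1, 1, 0); (0, 0, 2, 0))


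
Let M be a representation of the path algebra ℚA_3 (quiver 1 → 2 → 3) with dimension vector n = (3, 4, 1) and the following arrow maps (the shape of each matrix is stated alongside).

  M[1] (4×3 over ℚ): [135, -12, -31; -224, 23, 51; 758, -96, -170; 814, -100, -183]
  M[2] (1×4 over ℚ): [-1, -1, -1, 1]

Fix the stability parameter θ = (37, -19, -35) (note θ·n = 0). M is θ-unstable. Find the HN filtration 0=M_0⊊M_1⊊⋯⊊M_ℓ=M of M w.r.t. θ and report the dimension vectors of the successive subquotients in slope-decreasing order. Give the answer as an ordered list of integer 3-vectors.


Via rank(M_{q-1}∘⋯∘M_p): M ≅ I[1,2]^2, I[1,3], I[2,2].
μ_θ-semistable layers: μ^(1)=9; μ^(2)=-17/3; μ^(3)=-19

((2, 2, 0); (1, 1, 1); (0, 1, 0))


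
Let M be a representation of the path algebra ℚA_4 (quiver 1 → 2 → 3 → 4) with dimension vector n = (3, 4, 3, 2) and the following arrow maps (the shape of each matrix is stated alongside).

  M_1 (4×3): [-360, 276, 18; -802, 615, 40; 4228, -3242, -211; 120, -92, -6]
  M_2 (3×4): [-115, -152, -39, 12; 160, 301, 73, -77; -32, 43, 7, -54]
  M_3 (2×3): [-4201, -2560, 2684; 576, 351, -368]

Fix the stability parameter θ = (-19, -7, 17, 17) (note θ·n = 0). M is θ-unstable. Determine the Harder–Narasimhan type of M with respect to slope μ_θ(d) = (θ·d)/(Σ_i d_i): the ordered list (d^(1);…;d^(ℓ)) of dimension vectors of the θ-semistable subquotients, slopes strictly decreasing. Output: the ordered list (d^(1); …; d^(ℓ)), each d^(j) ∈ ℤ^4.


Interval decomposition of M: I[1,1], I[1,4]^2, I[2,2], I[2,3].
HN type (ℓ=3): μ^(1)=17; μ^(2)=-7; μ^(3)=-19

((0, 0, 3, 2); (0, 4, 0, 0); (3, 0, 0, 0))


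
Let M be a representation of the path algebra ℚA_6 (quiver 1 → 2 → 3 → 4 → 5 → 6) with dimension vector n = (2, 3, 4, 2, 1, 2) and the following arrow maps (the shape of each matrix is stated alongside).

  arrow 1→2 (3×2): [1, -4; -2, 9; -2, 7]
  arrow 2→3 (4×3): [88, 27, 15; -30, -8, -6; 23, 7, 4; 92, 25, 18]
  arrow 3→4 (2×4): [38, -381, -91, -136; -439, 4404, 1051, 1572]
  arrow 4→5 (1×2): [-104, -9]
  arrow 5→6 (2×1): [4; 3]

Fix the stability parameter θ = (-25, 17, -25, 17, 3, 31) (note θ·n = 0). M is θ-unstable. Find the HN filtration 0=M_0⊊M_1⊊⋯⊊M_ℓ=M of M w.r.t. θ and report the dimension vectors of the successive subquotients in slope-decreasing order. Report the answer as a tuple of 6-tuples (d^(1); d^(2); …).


Barcode: M ≅ I[1,3], I[1,6], I[2,4], I[3,3], I[6,6]. HN layers by μ_θ (5 steps, strictly decreasing):
  μ^(1)=31; μ^(2)=17; μ^(3)=10; μ^(4)=-4; μ^(5)=-25

((0, 0, 0, 0, 0, 2); (0, 0, 0, 1, 0, 0); (0, 0, 0, 1, 1, 0); (0, 3, 3, 0, 0, 0); (2, 0, 1, 0, 0, 0))


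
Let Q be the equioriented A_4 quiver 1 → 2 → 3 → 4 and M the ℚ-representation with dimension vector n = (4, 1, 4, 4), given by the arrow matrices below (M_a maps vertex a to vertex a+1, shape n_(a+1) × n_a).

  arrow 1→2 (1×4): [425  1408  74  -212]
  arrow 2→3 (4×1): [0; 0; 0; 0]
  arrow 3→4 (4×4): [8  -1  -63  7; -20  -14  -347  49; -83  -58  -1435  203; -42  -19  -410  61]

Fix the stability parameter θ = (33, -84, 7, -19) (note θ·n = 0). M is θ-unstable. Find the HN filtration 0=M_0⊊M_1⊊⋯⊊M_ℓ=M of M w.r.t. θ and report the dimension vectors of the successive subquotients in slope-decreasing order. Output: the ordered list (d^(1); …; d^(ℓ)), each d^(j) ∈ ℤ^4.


Interval decomposition of M: I[1,1]^3, I[1,2], I[3,4]^4.
HN type (ℓ=3): μ^(1)=33; μ^(2)=-6; μ^(3)=-51/2

((3, 0, 0, 0); (0, 0, 4, 4); (1, 1, 0, 0))


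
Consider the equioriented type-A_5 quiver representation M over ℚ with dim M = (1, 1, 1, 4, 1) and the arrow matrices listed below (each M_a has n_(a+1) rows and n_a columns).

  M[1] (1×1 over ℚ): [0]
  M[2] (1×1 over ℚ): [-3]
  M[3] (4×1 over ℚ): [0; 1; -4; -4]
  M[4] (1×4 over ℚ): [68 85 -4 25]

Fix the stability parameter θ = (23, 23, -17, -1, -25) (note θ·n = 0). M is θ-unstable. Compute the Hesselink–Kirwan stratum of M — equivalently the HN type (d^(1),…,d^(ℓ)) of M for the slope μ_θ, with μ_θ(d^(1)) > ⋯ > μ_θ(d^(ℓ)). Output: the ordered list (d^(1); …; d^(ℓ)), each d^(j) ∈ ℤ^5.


Via rank(M_{q-1}∘⋯∘M_p): M ≅ I[1,1], I[2,5], I[4,4]^3.
μ_θ-semistable layers: μ^(1)=23; μ^(2)=-1; μ^(3)=-5

((1, 0, 0, 0, 0); (0, 0, 0, 3, 0); (0, 1, 1, 1, 1))


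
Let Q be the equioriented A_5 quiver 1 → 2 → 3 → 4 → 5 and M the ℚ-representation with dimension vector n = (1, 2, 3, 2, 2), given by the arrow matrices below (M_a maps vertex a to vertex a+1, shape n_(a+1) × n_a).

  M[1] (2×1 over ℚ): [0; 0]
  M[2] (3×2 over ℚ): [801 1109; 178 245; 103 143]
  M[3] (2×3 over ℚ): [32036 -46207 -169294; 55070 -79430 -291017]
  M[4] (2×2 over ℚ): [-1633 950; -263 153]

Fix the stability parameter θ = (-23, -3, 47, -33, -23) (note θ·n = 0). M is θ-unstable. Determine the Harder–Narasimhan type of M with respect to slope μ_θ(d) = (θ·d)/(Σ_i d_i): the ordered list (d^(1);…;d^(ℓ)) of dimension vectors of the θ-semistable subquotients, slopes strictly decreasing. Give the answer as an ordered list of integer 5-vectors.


Via rank(M_{q-1}∘⋯∘M_p): M ≅ I[1,1], I[2,5]^2, I[3,3].
μ_θ-semistable layers: μ^(1)=47; μ^(2)=-3; μ^(3)=-23

((0, 0, 1, 0, 0); (0, 2, 2, 2, 2); (1, 0, 0, 0, 0))


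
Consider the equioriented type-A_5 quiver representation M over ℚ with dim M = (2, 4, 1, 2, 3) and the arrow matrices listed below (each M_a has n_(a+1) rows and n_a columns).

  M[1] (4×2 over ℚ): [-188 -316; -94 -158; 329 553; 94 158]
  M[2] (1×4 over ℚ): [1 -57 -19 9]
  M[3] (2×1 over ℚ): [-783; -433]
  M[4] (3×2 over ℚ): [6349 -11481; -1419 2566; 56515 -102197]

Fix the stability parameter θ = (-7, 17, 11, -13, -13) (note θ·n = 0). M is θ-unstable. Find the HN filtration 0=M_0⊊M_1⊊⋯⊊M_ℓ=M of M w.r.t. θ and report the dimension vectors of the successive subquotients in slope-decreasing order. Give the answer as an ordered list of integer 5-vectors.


Via rank(M_{q-1}∘⋯∘M_p): M ≅ I[1,1], I[1,5], I[2,2]^3, I[4,5], I[5,5].
μ_θ-semistable layers: μ^(1)=17; μ^(2)=1/2; μ^(3)=-7; μ^(4)=-13

((0, 3, 0, 0, 0); (0, 1, 1, 1, 1); (2, 0, 0, 0, 0); (0, 0, 0, 1, 2))


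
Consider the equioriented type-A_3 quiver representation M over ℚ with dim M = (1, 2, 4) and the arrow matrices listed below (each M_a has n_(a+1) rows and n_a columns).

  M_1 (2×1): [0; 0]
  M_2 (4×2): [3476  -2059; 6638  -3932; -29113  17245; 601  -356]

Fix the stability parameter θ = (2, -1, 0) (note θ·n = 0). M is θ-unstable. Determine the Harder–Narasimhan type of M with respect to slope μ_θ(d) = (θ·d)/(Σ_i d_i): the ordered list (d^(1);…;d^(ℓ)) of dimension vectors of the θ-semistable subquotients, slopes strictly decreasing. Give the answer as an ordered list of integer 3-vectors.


Via rank(M_{q-1}∘⋯∘M_p): M ≅ I[1,1], I[2,3]^2, I[3,3]^2.
μ_θ-semistable layers: μ^(1)=2; μ^(2)=0; μ^(3)=-1

((1, 0, 0); (0, 0, 4); (0, 2, 0))


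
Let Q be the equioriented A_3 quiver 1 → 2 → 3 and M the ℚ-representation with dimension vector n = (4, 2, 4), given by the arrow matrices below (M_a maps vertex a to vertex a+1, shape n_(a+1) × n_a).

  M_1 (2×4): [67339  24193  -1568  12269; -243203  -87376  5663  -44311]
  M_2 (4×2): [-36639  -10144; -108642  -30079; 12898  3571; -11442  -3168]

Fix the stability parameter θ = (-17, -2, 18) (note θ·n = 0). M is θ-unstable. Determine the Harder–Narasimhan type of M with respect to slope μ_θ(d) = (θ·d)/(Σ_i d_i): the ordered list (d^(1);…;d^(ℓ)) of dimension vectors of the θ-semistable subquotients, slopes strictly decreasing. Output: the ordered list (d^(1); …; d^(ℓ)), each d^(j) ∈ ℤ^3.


Interval decomposition of M: I[1,1]^2, I[1,3]^2, I[3,3]^2.
HN type (ℓ=3): μ^(1)=18; μ^(2)=-2; μ^(3)=-17

((0, 0, 4); (0, 2, 0); (4, 0, 0))


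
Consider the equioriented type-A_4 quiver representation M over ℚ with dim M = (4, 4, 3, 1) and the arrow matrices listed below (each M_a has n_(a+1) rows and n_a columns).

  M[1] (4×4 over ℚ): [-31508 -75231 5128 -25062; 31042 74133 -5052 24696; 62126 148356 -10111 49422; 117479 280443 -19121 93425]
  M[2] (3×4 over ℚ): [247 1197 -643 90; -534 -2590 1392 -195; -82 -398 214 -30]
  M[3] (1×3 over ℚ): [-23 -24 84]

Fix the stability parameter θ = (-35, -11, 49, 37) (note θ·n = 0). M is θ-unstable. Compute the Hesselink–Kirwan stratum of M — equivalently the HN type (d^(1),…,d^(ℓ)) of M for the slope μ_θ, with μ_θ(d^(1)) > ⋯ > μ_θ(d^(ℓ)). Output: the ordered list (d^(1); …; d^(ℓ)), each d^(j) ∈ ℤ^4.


Via rank(M_{q-1}∘⋯∘M_p): M ≅ I[1,1], I[1,2], I[1,3], I[1,4], I[2,2], I[3,3].
μ_θ-semistable layers: μ^(1)=49; μ^(2)=43; μ^(3)=-11; μ^(4)=-35

((0, 0, 2, 0); (0, 0, 1, 1); (0, 4, 0, 0); (4, 0, 0, 0))


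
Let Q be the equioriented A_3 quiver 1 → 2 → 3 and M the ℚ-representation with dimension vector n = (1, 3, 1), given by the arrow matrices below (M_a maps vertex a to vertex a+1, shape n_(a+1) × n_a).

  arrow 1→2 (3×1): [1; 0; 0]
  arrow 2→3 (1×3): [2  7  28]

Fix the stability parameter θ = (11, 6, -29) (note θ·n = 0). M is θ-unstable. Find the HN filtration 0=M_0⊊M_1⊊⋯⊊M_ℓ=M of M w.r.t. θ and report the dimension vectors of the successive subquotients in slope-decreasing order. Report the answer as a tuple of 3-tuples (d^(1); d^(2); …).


Via rank(M_{q-1}∘⋯∘M_p): M ≅ I[1,3], I[2,2]^2.
μ_θ-semistable layers: μ^(1)=6; μ^(2)=-4

((0, 2, 0); (1, 1, 1))


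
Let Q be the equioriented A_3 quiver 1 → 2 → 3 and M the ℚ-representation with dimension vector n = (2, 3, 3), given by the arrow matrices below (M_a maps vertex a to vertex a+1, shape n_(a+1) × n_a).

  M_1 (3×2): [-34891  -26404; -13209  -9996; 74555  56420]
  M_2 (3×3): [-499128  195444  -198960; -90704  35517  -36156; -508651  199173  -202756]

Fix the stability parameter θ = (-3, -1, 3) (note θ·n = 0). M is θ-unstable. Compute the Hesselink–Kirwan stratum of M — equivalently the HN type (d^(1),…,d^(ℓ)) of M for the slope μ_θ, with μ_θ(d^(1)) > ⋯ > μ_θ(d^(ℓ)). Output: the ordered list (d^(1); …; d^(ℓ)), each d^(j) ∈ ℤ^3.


Via rank(M_{q-1}∘⋯∘M_p): M ≅ I[1,1], I[1,3], I[2,2], I[2,3], I[3,3].
μ_θ-semistable layers: μ^(1)=3; μ^(2)=-1; μ^(3)=-3

((0, 0, 3); (0, 3, 0); (2, 0, 0))


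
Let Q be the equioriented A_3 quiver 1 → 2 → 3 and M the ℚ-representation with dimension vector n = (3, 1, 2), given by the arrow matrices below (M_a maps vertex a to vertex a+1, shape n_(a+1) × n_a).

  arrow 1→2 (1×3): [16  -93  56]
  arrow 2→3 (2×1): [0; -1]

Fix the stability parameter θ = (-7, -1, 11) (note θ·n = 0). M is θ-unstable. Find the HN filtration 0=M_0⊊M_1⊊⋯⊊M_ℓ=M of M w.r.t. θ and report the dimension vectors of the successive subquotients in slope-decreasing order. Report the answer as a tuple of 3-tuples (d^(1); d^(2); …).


Interval decomposition of M: I[1,1]^2, I[1,3], I[3,3].
HN type (ℓ=3): μ^(1)=11; μ^(2)=-1; μ^(3)=-7

((0, 0, 2); (0, 1, 0); (3, 0, 0))


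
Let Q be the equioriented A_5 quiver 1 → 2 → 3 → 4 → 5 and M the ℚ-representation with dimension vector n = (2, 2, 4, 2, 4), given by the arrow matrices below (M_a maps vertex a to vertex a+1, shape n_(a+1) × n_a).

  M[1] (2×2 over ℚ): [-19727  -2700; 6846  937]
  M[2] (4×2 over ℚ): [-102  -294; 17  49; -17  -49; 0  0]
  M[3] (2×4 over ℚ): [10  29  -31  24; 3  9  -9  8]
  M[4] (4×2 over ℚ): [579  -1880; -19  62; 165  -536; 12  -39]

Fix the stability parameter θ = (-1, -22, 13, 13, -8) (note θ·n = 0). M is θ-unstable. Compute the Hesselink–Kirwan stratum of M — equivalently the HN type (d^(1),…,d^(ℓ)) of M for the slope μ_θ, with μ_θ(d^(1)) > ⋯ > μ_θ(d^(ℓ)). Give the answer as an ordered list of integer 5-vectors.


Barcode: M ≅ I[1,2], I[1,3], I[3,3], I[3,5]^2, I[5,5]^2. HN layers by μ_θ (4 steps, strictly decreasing):
  μ^(1)=13; μ^(2)=6; μ^(3)=-8; μ^(4)=-23/2

((0, 0, 2, 0, 0); (0, 0, 2, 2, 2); (0, 0, 0, 0, 2); (2, 2, 0, 0, 0))


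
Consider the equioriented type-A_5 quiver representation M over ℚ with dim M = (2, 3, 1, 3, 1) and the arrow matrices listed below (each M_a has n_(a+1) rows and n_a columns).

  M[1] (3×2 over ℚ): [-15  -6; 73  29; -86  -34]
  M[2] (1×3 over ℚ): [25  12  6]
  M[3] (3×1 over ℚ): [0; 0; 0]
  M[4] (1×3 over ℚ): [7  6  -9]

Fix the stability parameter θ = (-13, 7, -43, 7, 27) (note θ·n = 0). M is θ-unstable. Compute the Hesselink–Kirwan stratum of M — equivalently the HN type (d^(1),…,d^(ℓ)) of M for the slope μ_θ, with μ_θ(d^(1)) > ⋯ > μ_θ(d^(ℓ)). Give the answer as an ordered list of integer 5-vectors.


Barcode: M ≅ I[1,2], I[1,3], I[2,2], I[4,4]^2, I[4,5]. HN layers by μ_θ (4 steps, strictly decreasing):
  μ^(1)=27; μ^(2)=7; μ^(3)=-13; μ^(4)=-49/3

((0, 0, 0, 0, 1); (0, 2, 0, 3, 0); (1, 0, 0, 0, 0); (1, 1, 1, 0, 0))


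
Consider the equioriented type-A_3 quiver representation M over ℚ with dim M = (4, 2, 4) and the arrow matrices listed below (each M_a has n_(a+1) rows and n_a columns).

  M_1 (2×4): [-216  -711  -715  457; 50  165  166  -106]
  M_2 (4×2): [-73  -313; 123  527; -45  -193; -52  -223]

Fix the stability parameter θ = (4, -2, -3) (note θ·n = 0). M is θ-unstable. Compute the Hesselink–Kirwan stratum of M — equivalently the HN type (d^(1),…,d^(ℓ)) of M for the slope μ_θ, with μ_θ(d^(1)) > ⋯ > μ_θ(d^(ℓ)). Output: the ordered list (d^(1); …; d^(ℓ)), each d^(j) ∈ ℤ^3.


Barcode: M ≅ I[1,1]^2, I[1,3]^2, I[3,3]^2. HN layers by μ_θ (3 steps, strictly decreasing):
  μ^(1)=4; μ^(2)=-1/3; μ^(3)=-3

((2, 0, 0); (2, 2, 2); (0, 0, 2))


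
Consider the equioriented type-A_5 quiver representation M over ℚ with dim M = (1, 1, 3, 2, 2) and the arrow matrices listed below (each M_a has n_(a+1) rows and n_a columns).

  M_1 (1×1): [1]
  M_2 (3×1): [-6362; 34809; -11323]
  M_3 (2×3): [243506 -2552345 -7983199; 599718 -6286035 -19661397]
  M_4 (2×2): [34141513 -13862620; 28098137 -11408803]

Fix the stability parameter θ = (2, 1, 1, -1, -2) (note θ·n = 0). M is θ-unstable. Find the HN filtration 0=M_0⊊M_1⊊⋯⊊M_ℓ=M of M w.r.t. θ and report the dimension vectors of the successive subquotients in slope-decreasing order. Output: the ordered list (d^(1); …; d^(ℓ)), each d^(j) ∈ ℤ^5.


Interval decomposition of M: I[1,3], I[3,3], I[3,5], I[4,5].
HN type (ℓ=4): μ^(1)=4/3; μ^(2)=1; μ^(3)=-2/3; μ^(4)=-3/2

((1, 1, 1, 0, 0); (0, 0, 1, 0, 0); (0, 0, 1, 1, 1); (0, 0, 0, 1, 1))


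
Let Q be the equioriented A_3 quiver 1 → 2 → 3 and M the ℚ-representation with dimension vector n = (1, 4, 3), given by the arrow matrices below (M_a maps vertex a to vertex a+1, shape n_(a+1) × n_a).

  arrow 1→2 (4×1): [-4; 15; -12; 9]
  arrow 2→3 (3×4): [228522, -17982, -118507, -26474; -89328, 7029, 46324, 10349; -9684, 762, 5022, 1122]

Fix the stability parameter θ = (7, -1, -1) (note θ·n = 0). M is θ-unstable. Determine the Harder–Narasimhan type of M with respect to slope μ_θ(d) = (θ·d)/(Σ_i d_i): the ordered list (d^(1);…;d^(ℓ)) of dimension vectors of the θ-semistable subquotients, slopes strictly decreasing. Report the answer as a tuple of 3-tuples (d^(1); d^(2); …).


Via rank(M_{q-1}∘⋯∘M_p): M ≅ I[1,2], I[2,2], I[2,3]^2, I[3,3].
μ_θ-semistable layers: μ^(1)=3; μ^(2)=-1

((1, 1, 0); (0, 3, 3))


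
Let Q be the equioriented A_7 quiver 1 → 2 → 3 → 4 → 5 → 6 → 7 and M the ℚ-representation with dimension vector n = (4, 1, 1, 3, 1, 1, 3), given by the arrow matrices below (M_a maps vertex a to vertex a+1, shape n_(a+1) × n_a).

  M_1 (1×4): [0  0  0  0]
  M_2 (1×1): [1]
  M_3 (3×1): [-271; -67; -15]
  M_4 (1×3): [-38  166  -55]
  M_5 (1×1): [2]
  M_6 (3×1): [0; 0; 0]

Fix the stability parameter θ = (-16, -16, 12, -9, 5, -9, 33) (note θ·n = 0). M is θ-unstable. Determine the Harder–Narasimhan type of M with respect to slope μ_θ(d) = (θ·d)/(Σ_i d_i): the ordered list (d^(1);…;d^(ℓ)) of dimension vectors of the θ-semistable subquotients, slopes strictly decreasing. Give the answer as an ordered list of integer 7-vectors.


Via rank(M_{q-1}∘⋯∘M_p): M ≅ I[1,1]^4, I[2,6], I[4,4]^2, I[7,7]^3.
μ_θ-semistable layers: μ^(1)=33; μ^(2)=-1/4; μ^(3)=-9; μ^(4)=-16

((0, 0, 0, 0, 0, 0, 3); (0, 0, 1, 1, 1, 1, 0); (0, 0, 0, 2, 0, 0, 0); (4, 1, 0, 0, 0, 0, 0))


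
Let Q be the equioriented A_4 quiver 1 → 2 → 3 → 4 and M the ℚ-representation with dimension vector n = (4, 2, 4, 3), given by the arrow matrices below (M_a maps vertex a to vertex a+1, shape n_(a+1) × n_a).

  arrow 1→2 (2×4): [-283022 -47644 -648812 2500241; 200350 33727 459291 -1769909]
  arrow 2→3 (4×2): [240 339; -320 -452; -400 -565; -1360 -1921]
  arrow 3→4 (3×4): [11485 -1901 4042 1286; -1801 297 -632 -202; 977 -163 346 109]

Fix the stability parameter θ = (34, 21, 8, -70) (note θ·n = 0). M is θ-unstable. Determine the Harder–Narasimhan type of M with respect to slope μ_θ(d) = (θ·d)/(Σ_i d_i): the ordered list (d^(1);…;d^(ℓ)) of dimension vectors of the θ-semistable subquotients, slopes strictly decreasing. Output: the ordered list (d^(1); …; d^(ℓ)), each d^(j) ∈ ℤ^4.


Via rank(M_{q-1}∘⋯∘M_p): M ≅ I[1,1]^2, I[1,2], I[1,4], I[3,3], I[3,4]^2.
μ_θ-semistable layers: μ^(1)=34; μ^(2)=55/2; μ^(3)=8; μ^(4)=-7/4; μ^(5)=-31

((2, 0, 0, 0); (1, 1, 0, 0); (0, 0, 1, 0); (1, 1, 1, 1); (0, 0, 2, 2))


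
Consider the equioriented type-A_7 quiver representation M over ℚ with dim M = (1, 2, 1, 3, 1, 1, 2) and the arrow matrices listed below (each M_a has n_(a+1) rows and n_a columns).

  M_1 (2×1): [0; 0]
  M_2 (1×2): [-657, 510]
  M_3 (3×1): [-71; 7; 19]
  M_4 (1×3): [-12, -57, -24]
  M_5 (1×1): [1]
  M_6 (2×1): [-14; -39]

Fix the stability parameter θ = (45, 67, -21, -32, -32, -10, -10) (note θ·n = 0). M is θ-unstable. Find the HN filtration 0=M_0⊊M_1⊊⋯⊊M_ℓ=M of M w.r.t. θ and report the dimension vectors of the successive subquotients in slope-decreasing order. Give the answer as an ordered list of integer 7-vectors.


Via rank(M_{q-1}∘⋯∘M_p): M ≅ I[1,1], I[2,2], I[2,7], I[4,4]^2, I[7,7].
μ_θ-semistable layers: μ^(1)=67; μ^(2)=45; μ^(3)=-19/3; μ^(4)=-10; μ^(5)=-32

((0, 1, 0, 0, 0, 0, 0); (1, 0, 0, 0, 0, 0, 0); (0, 1, 1, 1, 1, 1, 1); (0, 0, 0, 0, 0, 0, 1); (0, 0, 0, 2, 0, 0, 0))


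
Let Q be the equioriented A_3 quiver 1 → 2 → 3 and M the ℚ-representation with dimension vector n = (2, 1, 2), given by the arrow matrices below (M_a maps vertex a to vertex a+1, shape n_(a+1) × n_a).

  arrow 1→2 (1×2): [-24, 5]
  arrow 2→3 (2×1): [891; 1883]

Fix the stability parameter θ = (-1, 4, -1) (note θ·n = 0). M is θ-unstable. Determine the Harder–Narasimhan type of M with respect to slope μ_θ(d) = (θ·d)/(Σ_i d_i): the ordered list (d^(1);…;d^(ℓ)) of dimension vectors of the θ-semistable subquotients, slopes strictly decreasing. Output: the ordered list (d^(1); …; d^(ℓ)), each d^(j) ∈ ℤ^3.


Interval decomposition of M: I[1,1], I[1,3], I[3,3].
HN type (ℓ=2): μ^(1)=3/2; μ^(2)=-1

((0, 1, 1); (2, 0, 1))


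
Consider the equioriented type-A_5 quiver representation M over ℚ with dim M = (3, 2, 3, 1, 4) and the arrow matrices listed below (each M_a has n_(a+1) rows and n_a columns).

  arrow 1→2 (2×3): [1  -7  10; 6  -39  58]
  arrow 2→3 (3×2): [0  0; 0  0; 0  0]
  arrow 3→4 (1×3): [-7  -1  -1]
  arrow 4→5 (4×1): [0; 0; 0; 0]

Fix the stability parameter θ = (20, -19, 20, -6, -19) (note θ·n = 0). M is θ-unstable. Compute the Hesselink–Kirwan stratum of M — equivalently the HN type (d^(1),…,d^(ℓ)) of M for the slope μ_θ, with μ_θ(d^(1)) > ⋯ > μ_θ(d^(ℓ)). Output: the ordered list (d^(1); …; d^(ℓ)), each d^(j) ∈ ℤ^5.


Barcode: M ≅ I[1,1], I[1,2]^2, I[3,3]^2, I[3,4], I[5,5]^4. HN layers by μ_θ (4 steps, strictly decreasing):
  μ^(1)=20; μ^(2)=7; μ^(3)=1/2; μ^(4)=-19

((1, 0, 2, 0, 0); (0, 0, 1, 1, 0); (2, 2, 0, 0, 0); (0, 0, 0, 0, 4))


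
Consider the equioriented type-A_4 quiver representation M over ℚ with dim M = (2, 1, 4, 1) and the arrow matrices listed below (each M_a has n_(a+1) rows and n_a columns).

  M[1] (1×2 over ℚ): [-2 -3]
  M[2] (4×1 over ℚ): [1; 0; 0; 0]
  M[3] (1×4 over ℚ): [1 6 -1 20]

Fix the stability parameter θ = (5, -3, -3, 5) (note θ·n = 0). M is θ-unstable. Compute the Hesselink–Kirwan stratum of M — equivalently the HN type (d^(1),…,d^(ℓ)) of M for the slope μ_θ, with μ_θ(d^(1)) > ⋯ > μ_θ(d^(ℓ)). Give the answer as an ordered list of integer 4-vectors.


Interval decomposition of M: I[1,1], I[1,4], I[3,3]^3.
HN type (ℓ=3): μ^(1)=5; μ^(2)=-1/3; μ^(3)=-3

((1, 0, 0, 1); (1, 1, 1, 0); (0, 0, 3, 0))


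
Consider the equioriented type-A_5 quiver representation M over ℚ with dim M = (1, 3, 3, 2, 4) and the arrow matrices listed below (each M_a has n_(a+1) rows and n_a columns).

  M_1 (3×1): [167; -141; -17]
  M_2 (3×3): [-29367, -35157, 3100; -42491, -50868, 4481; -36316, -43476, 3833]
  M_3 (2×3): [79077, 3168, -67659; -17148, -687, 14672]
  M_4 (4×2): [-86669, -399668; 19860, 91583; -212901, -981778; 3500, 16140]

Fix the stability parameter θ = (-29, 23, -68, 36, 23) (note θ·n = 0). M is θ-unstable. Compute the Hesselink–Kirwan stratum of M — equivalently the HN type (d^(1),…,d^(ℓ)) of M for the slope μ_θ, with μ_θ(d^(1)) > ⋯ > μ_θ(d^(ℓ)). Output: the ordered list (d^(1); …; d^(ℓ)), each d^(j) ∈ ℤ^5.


Barcode: M ≅ I[1,5], I[2,3], I[2,5], I[5,5]^2. HN layers by μ_θ (4 steps, strictly decreasing):
  μ^(1)=59/2; μ^(2)=23; μ^(3)=-45/2; μ^(4)=-29

((0, 0, 0, 2, 2); (0, 0, 0, 0, 2); (0, 3, 3, 0, 0); (1, 0, 0, 0, 0))


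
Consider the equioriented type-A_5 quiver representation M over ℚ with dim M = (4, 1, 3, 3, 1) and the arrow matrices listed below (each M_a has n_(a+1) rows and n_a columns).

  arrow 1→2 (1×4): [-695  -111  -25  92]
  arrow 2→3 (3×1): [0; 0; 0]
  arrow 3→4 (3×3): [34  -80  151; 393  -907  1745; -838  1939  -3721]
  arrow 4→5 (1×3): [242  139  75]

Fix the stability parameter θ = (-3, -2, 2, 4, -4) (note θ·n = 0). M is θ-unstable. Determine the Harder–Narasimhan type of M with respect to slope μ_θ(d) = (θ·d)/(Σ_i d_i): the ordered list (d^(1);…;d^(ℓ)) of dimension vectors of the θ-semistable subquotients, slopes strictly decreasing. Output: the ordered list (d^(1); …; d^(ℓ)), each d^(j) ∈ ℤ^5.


Interval decomposition of M: I[1,1]^3, I[1,2], I[3,4]^2, I[3,5].
HN type (ℓ=5): μ^(1)=4; μ^(2)=2; μ^(3)=2/3; μ^(4)=-2; μ^(5)=-3

((0, 0, 0, 2, 0); (0, 0, 2, 0, 0); (0, 0, 1, 1, 1); (0, 1, 0, 0, 0); (4, 0, 0, 0, 0))


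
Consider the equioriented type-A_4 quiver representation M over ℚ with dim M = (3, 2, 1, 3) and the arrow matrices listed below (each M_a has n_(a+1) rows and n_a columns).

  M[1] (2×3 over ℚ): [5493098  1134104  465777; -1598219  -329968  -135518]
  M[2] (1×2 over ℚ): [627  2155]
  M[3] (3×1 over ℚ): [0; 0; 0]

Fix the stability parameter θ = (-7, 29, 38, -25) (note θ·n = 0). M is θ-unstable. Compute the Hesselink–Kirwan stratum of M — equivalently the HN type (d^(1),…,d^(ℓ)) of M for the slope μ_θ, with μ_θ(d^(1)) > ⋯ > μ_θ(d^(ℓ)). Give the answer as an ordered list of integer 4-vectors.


Via rank(M_{q-1}∘⋯∘M_p): M ≅ I[1,1], I[1,2], I[1,3], I[4,4]^3.
μ_θ-semistable layers: μ^(1)=38; μ^(2)=29; μ^(3)=-7; μ^(4)=-25

((0, 0, 1, 0); (0, 2, 0, 0); (3, 0, 0, 0); (0, 0, 0, 3))


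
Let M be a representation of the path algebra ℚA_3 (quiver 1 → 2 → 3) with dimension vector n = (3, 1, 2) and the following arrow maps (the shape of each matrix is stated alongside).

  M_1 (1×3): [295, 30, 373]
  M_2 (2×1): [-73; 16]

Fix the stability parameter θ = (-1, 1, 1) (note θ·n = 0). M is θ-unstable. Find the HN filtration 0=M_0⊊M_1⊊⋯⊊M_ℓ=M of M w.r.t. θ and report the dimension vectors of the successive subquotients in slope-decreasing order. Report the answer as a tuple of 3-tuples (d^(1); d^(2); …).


Interval decomposition of M: I[1,1]^2, I[1,3], I[3,3].
HN type (ℓ=2): μ^(1)=1; μ^(2)=-1

((0, 1, 2); (3, 0, 0))


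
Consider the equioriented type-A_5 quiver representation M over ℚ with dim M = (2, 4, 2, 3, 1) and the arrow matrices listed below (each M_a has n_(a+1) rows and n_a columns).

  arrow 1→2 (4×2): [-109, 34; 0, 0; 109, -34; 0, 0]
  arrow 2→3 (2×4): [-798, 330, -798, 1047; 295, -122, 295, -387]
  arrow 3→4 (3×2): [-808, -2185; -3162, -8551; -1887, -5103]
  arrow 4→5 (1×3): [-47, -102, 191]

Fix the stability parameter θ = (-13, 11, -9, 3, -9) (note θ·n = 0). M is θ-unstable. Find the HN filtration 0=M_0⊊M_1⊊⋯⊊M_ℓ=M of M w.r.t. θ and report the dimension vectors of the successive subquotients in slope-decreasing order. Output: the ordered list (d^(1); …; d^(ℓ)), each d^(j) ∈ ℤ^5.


Interval decomposition of M: I[1,1], I[1,2], I[2,2], I[2,4], I[2,5], I[4,4].
HN type (ℓ=5): μ^(1)=11; μ^(2)=3; μ^(3)=1; μ^(4)=-1; μ^(5)=-13

((0, 2, 0, 0, 0); (0, 0, 0, 2, 0); (0, 1, 1, 0, 0); (0, 1, 1, 1, 1); (2, 0, 0, 0, 0))


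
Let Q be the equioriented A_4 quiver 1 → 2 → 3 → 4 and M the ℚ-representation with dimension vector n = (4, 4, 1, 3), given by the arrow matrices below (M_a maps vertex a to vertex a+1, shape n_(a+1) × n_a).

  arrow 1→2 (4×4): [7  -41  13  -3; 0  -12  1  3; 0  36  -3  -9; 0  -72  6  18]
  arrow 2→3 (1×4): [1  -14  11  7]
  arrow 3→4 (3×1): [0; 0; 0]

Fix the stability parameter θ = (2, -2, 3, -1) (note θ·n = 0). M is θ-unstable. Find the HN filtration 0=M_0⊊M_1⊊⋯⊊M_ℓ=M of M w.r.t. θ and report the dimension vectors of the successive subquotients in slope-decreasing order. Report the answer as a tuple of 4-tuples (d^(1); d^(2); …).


Interval decomposition of M: I[1,1]^2, I[1,2], I[1,3], I[2,2]^2, I[4,4]^3.
HN type (ℓ=5): μ^(1)=3; μ^(2)=2; μ^(3)=0; μ^(4)=-1; μ^(5)=-2

((0, 0, 1, 0); (2, 0, 0, 0); (2, 2, 0, 0); (0, 0, 0, 3); (0, 2, 0, 0))


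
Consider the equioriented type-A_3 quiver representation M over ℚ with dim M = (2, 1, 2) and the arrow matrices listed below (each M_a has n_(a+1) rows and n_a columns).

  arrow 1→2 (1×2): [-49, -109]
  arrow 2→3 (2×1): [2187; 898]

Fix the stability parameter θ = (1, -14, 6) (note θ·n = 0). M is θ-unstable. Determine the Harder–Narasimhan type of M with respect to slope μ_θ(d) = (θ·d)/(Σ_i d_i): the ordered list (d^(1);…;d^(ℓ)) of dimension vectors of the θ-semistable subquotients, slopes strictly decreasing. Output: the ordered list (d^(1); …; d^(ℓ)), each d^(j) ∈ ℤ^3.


Via rank(M_{q-1}∘⋯∘M_p): M ≅ I[1,1], I[1,3], I[3,3].
μ_θ-semistable layers: μ^(1)=6; μ^(2)=1; μ^(3)=-13/2

((0, 0, 2); (1, 0, 0); (1, 1, 0))
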